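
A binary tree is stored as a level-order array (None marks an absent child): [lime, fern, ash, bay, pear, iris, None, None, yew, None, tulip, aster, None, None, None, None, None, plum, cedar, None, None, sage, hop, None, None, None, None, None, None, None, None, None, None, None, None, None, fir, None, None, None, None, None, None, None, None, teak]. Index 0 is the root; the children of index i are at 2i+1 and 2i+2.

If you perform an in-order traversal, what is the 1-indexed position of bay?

1

In-order visits the left subtree, then the node, then the right subtree.
At lime: go left to fern.
  At fern: go left to bay.
    At bay: no left child.
    Visit bay.
    At bay: go right to yew.
      At yew: go left to plum.
        At plum: no left child.
        Visit plum.
        At plum: go right to fir.
          fir is a leaf — visit fir.
      Visit yew.
      At yew: go right to cedar.
        cedar is a leaf — visit cedar.
  Visit fern.
  At fern: go right to pear.
    At pear: no left child.
    Visit pear.
    At pear: go right to tulip.
      At tulip: go left to sage.
        sage is a leaf — visit sage.
      Visit tulip.
      At tulip: go right to hop.
        At hop: go left to teak.
          teak is a leaf — visit teak.
        Visit hop.
        At hop: no right child.
Visit lime.
At lime: go right to ash.
  At ash: go left to iris.
    At iris: go left to aster.
      aster is a leaf — visit aster.
    Visit iris.
    At iris: no right child.
  Visit ash.
  At ash: no right child.
Full in-order sequence: bay, plum, fir, yew, cedar, fern, pear, sage, tulip, teak, hop, lime, aster, iris, ash.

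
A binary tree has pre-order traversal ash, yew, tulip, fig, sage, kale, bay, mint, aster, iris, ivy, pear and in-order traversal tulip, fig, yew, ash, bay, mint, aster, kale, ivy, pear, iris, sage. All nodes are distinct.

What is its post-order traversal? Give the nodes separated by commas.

fig, tulip, yew, aster, mint, bay, pear, ivy, iris, kale, sage, ash

The first element of pre-order is the root; it splits in-order into left and right subtrees.
Root ash: left subtree has 3 nodes {tulip, fig, yew}, right has 8 {bay, mint, aster, kale, ivy, pear, iris, sage}.
  Root yew: left subtree has 2 nodes {tulip, fig}, right has 0 { }.
    Root tulip: left subtree has 0 nodes { }, right has 1 {fig}.
  Root sage: left subtree has 7 nodes {bay, mint, aster, kale, ivy, pear, iris}, right has 0 { }.
    Root kale: left subtree has 3 nodes {bay, mint, aster}, right has 3 {ivy, pear, iris}.
      Root bay: left subtree has 0 nodes { }, right has 2 {mint, aster}.
        Root mint: left subtree has 0 nodes { }, right has 1 {aster}.
      Root iris: left subtree has 2 nodes {ivy, pear}, right has 0 { }.
        Root ivy: left subtree has 0 nodes { }, right has 1 {pear}.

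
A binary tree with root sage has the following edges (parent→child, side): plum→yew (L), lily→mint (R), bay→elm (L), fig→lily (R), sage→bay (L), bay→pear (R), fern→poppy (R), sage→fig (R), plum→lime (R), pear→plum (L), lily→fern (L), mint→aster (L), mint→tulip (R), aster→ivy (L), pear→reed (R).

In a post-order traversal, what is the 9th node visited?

fern

Post-order visits the left subtree, then the right subtree, then the node.
At sage: go left to bay.
  At bay: go left to elm.
    elm is a leaf — visit elm.
  At bay: go right to pear.
    At pear: go left to plum.
      At plum: go left to yew.
        yew is a leaf — visit yew.
      At plum: go right to lime.
        lime is a leaf — visit lime.
      Visit plum.
    At pear: go right to reed.
      reed is a leaf — visit reed.
    Visit pear.
  Visit bay.
At sage: go right to fig.
  At fig: no left child.
  At fig: go right to lily.
    At lily: go left to fern.
      At fern: no left child.
      At fern: go right to poppy.
        poppy is a leaf — visit poppy.
      Visit fern.
    At lily: go right to mint.
      At mint: go left to aster.
        At aster: go left to ivy.
          ivy is a leaf — visit ivy.
        At aster: no right child.
        Visit aster.
      At mint: go right to tulip.
        tulip is a leaf — visit tulip.
      Visit mint.
    Visit lily.
  Visit fig.
Visit sage.
Full post-order sequence: elm, yew, lime, plum, reed, pear, bay, poppy, fern, ivy, aster, tulip, mint, lily, fig, sage.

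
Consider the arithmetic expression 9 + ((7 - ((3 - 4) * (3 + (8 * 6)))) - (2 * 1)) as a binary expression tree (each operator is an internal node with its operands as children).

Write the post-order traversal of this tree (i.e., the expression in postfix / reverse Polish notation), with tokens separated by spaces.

Post-order on an expression tree gives postfix notation: for each operator, emit left operand, right operand, then the operator.

9 7 3 4 - 3 8 6 * + * - 2 1 * - +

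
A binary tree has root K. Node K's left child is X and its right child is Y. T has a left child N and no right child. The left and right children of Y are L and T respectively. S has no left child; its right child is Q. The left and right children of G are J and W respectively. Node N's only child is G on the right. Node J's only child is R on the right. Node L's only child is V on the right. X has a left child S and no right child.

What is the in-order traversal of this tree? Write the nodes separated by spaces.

S Q X K L V Y N J R G W T

In-order visits the left subtree, then the node, then the right subtree.
At K: go left to X.
  At X: go left to S.
    At S: no left child.
    Visit S.
    At S: go right to Q.
      Q is a leaf — visit Q.
  Visit X.
  At X: no right child.
Visit K.
At K: go right to Y.
  At Y: go left to L.
    At L: no left child.
    Visit L.
    At L: go right to V.
      V is a leaf — visit V.
  Visit Y.
  At Y: go right to T.
    At T: go left to N.
      At N: no left child.
      Visit N.
      At N: go right to G.
        At G: go left to J.
          At J: no left child.
          Visit J.
          At J: go right to R.
            R is a leaf — visit R.
        Visit G.
        At G: go right to W.
          W is a leaf — visit W.
    Visit T.
    At T: no right child.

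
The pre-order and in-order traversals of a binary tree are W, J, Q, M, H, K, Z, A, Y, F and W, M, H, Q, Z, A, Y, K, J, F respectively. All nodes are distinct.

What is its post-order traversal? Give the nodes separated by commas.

H, M, Y, A, Z, K, Q, F, J, W

The first element of pre-order is the root; it splits in-order into left and right subtrees.
Root W: left subtree has 0 nodes { }, right has 9 {M, H, Q, Z, A, Y, K, J, F}.
  Root J: left subtree has 7 nodes {M, H, Q, Z, A, Y, K}, right has 1 {F}.
    Root Q: left subtree has 2 nodes {M, H}, right has 4 {Z, A, Y, K}.
      Root M: left subtree has 0 nodes { }, right has 1 {H}.
      Root K: left subtree has 3 nodes {Z, A, Y}, right has 0 { }.
        Root Z: left subtree has 0 nodes { }, right has 2 {A, Y}.
          Root A: left subtree has 0 nodes { }, right has 1 {Y}.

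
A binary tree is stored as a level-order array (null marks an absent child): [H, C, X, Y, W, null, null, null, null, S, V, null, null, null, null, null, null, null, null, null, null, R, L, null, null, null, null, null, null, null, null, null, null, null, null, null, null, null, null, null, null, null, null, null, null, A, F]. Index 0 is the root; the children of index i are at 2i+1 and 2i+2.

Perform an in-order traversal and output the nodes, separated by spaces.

In-order visits the left subtree, then the node, then the right subtree.
At H: go left to C.
  At C: go left to Y.
    Y is a leaf — visit Y.
  Visit C.
  At C: go right to W.
    At W: go left to S.
      S is a leaf — visit S.
    Visit W.
    At W: go right to V.
      At V: go left to R.
        R is a leaf — visit R.
      Visit V.
      At V: go right to L.
        At L: go left to A.
          A is a leaf — visit A.
        Visit L.
        At L: go right to F.
          F is a leaf — visit F.
Visit H.
At H: go right to X.
  X is a leaf — visit X.

Y C S W R V A L F H X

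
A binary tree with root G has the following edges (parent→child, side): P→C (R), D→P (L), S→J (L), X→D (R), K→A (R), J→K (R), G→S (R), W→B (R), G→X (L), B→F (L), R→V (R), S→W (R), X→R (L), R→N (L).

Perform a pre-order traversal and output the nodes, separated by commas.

G, X, R, N, V, D, P, C, S, J, K, A, W, B, F

Pre-order visits the node, then its left subtree, then its right subtree.
Visit G.
At G: go left to X.
  Visit X.
  At X: go left to R.
    Visit R.
    At R: go left to N.
      N is a leaf — visit N.
    At R: go right to V.
      V is a leaf — visit V.
  At X: go right to D.
    Visit D.
    At D: go left to P.
      Visit P.
      At P: no left child.
      At P: go right to C.
        C is a leaf — visit C.
    At D: no right child.
At G: go right to S.
  Visit S.
  At S: go left to J.
    Visit J.
    At J: no left child.
    At J: go right to K.
      Visit K.
      At K: no left child.
      At K: go right to A.
        A is a leaf — visit A.
  At S: go right to W.
    Visit W.
    At W: no left child.
    At W: go right to B.
      Visit B.
      At B: go left to F.
        F is a leaf — visit F.
      At B: no right child.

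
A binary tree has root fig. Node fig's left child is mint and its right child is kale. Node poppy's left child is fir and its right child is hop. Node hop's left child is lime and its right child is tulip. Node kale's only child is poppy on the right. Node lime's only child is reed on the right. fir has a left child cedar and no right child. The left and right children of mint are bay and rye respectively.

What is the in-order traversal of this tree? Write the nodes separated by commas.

bay, mint, rye, fig, kale, cedar, fir, poppy, lime, reed, hop, tulip

In-order visits the left subtree, then the node, then the right subtree.
At fig: go left to mint.
  At mint: go left to bay.
    bay is a leaf — visit bay.
  Visit mint.
  At mint: go right to rye.
    rye is a leaf — visit rye.
Visit fig.
At fig: go right to kale.
  At kale: no left child.
  Visit kale.
  At kale: go right to poppy.
    At poppy: go left to fir.
      At fir: go left to cedar.
        cedar is a leaf — visit cedar.
      Visit fir.
      At fir: no right child.
    Visit poppy.
    At poppy: go right to hop.
      At hop: go left to lime.
        At lime: no left child.
        Visit lime.
        At lime: go right to reed.
          reed is a leaf — visit reed.
      Visit hop.
      At hop: go right to tulip.
        tulip is a leaf — visit tulip.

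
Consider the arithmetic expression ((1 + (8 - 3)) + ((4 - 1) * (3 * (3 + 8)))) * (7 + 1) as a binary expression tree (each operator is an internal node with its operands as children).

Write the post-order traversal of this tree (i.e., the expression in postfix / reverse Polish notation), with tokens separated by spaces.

1 8 3 - + 4 1 - 3 3 8 + * * + 7 1 + *

Post-order on an expression tree gives postfix notation: for each operator, emit left operand, right operand, then the operator.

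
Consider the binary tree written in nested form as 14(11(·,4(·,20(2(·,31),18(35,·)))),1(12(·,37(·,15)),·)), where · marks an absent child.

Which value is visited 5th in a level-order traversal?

12

Level-order visits nodes level by level from the root, left to right within each level.
Level 0: 14
Level 1: 11, 1
Level 2: 4, 12
Level 3: 20, 37
Level 4: 2, 18, 15
Level 5: 31, 35
Full level-order sequence: 14, 11, 1, 4, 12, 20, 37, 2, 18, 15, 31, 35.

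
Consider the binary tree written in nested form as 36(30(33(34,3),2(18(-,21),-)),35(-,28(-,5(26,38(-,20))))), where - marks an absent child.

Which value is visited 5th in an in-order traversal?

18

In-order visits the left subtree, then the node, then the right subtree.
At 36: go left to 30.
  At 30: go left to 33.
    At 33: go left to 34.
      34 is a leaf — visit 34.
    Visit 33.
    At 33: go right to 3.
      3 is a leaf — visit 3.
  Visit 30.
  At 30: go right to 2.
    At 2: go left to 18.
      At 18: no left child.
      Visit 18.
      At 18: go right to 21.
        21 is a leaf — visit 21.
    Visit 2.
    At 2: no right child.
Visit 36.
At 36: go right to 35.
  At 35: no left child.
  Visit 35.
  At 35: go right to 28.
    At 28: no left child.
    Visit 28.
    At 28: go right to 5.
      At 5: go left to 26.
        26 is a leaf — visit 26.
      Visit 5.
      At 5: go right to 38.
        At 38: no left child.
        Visit 38.
        At 38: go right to 20.
          20 is a leaf — visit 20.
Full in-order sequence: 34, 33, 3, 30, 18, 21, 2, 36, 35, 28, 26, 5, 38, 20.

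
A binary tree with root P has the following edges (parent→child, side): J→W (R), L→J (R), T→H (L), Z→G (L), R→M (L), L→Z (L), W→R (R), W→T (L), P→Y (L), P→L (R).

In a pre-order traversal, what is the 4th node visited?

Z

Pre-order visits the node, then its left subtree, then its right subtree.
Visit P.
At P: go left to Y.
  Y is a leaf — visit Y.
At P: go right to L.
  Visit L.
  At L: go left to Z.
    Visit Z.
    At Z: go left to G.
      G is a leaf — visit G.
    At Z: no right child.
  At L: go right to J.
    Visit J.
    At J: no left child.
    At J: go right to W.
      Visit W.
      At W: go left to T.
        Visit T.
        At T: go left to H.
          H is a leaf — visit H.
        At T: no right child.
      At W: go right to R.
        Visit R.
        At R: go left to M.
          M is a leaf — visit M.
        At R: no right child.
Full pre-order sequence: P, Y, L, Z, G, J, W, T, H, R, M.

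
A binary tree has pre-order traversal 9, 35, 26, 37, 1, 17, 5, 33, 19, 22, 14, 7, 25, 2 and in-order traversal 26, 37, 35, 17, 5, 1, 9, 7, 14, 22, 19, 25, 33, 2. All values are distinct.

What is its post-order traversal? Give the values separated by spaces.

The first element of pre-order is the root; it splits in-order into left and right subtrees.
Root 9: left subtree has 6 nodes {26, 37, 35, 17, 5, 1}, right has 7 {7, 14, 22, 19, 25, 33, 2}.
  Root 35: left subtree has 2 nodes {26, 37}, right has 3 {17, 5, 1}.
    Root 26: left subtree has 0 nodes { }, right has 1 {37}.
    Root 1: left subtree has 2 nodes {17, 5}, right has 0 { }.
      Root 17: left subtree has 0 nodes { }, right has 1 {5}.
  Root 33: left subtree has 5 nodes {7, 14, 22, 19, 25}, right has 1 {2}.
    Root 19: left subtree has 3 nodes {7, 14, 22}, right has 1 {25}.
      Root 22: left subtree has 2 nodes {7, 14}, right has 0 { }.
        Root 14: left subtree has 1 node {7}, right has 0 { }.

37 26 5 17 1 35 7 14 22 25 19 2 33 9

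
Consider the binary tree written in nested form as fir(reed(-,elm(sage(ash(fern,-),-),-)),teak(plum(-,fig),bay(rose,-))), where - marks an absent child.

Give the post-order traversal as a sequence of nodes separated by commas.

Post-order visits the left subtree, then the right subtree, then the node.
At fir: go left to reed.
  At reed: no left child.
  At reed: go right to elm.
    At elm: go left to sage.
      At sage: go left to ash.
        At ash: go left to fern.
          fern is a leaf — visit fern.
        At ash: no right child.
        Visit ash.
      At sage: no right child.
      Visit sage.
    At elm: no right child.
    Visit elm.
  Visit reed.
At fir: go right to teak.
  At teak: go left to plum.
    At plum: no left child.
    At plum: go right to fig.
      fig is a leaf — visit fig.
    Visit plum.
  At teak: go right to bay.
    At bay: go left to rose.
      rose is a leaf — visit rose.
    At bay: no right child.
    Visit bay.
  Visit teak.
Visit fir.

fern, ash, sage, elm, reed, fig, plum, rose, bay, teak, fir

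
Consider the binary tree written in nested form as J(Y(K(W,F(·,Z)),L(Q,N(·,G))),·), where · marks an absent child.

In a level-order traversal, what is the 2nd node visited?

Y

Level-order visits nodes level by level from the root, left to right within each level.
Level 0: J
Level 1: Y
Level 2: K, L
Level 3: W, F, Q, N
Level 4: Z, G
Full level-order sequence: J, Y, K, L, W, F, Q, N, Z, G.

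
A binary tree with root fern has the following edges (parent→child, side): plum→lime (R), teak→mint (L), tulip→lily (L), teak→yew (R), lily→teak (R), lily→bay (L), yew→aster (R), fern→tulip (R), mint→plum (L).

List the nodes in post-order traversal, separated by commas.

Post-order visits the left subtree, then the right subtree, then the node.
At fern: no left child.
At fern: go right to tulip.
  At tulip: go left to lily.
    At lily: go left to bay.
      bay is a leaf — visit bay.
    At lily: go right to teak.
      At teak: go left to mint.
        At mint: go left to plum.
          At plum: no left child.
          At plum: go right to lime.
            lime is a leaf — visit lime.
          Visit plum.
        At mint: no right child.
        Visit mint.
      At teak: go right to yew.
        At yew: no left child.
        At yew: go right to aster.
          aster is a leaf — visit aster.
        Visit yew.
      Visit teak.
    Visit lily.
  At tulip: no right child.
  Visit tulip.
Visit fern.

bay, lime, plum, mint, aster, yew, teak, lily, tulip, fern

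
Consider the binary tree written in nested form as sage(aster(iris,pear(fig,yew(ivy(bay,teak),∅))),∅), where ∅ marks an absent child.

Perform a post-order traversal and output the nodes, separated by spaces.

Post-order visits the left subtree, then the right subtree, then the node.
At sage: go left to aster.
  At aster: go left to iris.
    iris is a leaf — visit iris.
  At aster: go right to pear.
    At pear: go left to fig.
      fig is a leaf — visit fig.
    At pear: go right to yew.
      At yew: go left to ivy.
        At ivy: go left to bay.
          bay is a leaf — visit bay.
        At ivy: go right to teak.
          teak is a leaf — visit teak.
        Visit ivy.
      At yew: no right child.
      Visit yew.
    Visit pear.
  Visit aster.
At sage: no right child.
Visit sage.

iris fig bay teak ivy yew pear aster sage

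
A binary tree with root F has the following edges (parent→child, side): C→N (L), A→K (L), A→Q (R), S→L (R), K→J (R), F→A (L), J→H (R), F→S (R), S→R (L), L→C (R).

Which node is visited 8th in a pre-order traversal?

Pre-order visits the node, then its left subtree, then its right subtree.
Visit F.
At F: go left to A.
  Visit A.
  At A: go left to K.
    Visit K.
    At K: no left child.
    At K: go right to J.
      Visit J.
      At J: no left child.
      At J: go right to H.
        H is a leaf — visit H.
  At A: go right to Q.
    Q is a leaf — visit Q.
At F: go right to S.
  Visit S.
  At S: go left to R.
    R is a leaf — visit R.
  At S: go right to L.
    Visit L.
    At L: no left child.
    At L: go right to C.
      Visit C.
      At C: go left to N.
        N is a leaf — visit N.
      At C: no right child.
Full pre-order sequence: F, A, K, J, H, Q, S, R, L, C, N.

R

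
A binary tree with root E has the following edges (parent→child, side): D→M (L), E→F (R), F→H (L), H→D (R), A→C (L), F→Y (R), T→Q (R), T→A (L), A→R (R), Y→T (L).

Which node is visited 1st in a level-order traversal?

E

Level-order visits nodes level by level from the root, left to right within each level.
Level 0: E
Level 1: F
Level 2: H, Y
Level 3: D, T
Level 4: M, A, Q
Level 5: C, R
Full level-order sequence: E, F, H, Y, D, T, M, A, Q, C, R.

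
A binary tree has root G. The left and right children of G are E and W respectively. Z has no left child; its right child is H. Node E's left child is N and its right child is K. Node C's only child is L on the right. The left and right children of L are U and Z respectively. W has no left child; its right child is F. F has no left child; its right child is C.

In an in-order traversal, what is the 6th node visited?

In-order visits the left subtree, then the node, then the right subtree.
At G: go left to E.
  At E: go left to N.
    N is a leaf — visit N.
  Visit E.
  At E: go right to K.
    K is a leaf — visit K.
Visit G.
At G: go right to W.
  At W: no left child.
  Visit W.
  At W: go right to F.
    At F: no left child.
    Visit F.
    At F: go right to C.
      At C: no left child.
      Visit C.
      At C: go right to L.
        At L: go left to U.
          U is a leaf — visit U.
        Visit L.
        At L: go right to Z.
          At Z: no left child.
          Visit Z.
          At Z: go right to H.
            H is a leaf — visit H.
Full in-order sequence: N, E, K, G, W, F, C, U, L, Z, H.

F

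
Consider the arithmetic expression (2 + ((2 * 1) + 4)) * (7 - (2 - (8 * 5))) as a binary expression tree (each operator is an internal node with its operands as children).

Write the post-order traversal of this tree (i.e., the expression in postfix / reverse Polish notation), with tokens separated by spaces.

Post-order on an expression tree gives postfix notation: for each operator, emit left operand, right operand, then the operator.

2 2 1 * 4 + + 7 2 8 5 * - - *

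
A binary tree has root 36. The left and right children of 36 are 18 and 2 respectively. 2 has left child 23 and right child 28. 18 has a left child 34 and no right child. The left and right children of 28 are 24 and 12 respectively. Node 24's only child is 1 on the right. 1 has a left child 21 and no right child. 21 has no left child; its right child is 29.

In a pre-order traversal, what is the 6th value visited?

Pre-order visits the node, then its left subtree, then its right subtree.
Visit 36.
At 36: go left to 18.
  Visit 18.
  At 18: go left to 34.
    34 is a leaf — visit 34.
  At 18: no right child.
At 36: go right to 2.
  Visit 2.
  At 2: go left to 23.
    23 is a leaf — visit 23.
  At 2: go right to 28.
    Visit 28.
    At 28: go left to 24.
      Visit 24.
      At 24: no left child.
      At 24: go right to 1.
        Visit 1.
        At 1: go left to 21.
          Visit 21.
          At 21: no left child.
          At 21: go right to 29.
            29 is a leaf — visit 29.
        At 1: no right child.
    At 28: go right to 12.
      12 is a leaf — visit 12.
Full pre-order sequence: 36, 18, 34, 2, 23, 28, 24, 1, 21, 29, 12.

28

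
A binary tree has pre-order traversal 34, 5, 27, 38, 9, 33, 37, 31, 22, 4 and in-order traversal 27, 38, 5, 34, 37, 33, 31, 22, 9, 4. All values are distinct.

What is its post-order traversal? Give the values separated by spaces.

The first element of pre-order is the root; it splits in-order into left and right subtrees.
Root 34: left subtree has 3 nodes {27, 38, 5}, right has 6 {37, 33, 31, 22, 9, 4}.
  Root 5: left subtree has 2 nodes {27, 38}, right has 0 { }.
    Root 27: left subtree has 0 nodes { }, right has 1 {38}.
  Root 9: left subtree has 4 nodes {37, 33, 31, 22}, right has 1 {4}.
    Root 33: left subtree has 1 node {37}, right has 2 {31, 22}.
      Root 31: left subtree has 0 nodes { }, right has 1 {22}.

38 27 5 37 22 31 33 4 9 34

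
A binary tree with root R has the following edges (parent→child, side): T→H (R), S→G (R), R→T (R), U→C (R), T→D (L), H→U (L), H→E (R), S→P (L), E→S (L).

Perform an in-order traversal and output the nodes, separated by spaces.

In-order visits the left subtree, then the node, then the right subtree.
At R: no left child.
Visit R.
At R: go right to T.
  At T: go left to D.
    D is a leaf — visit D.
  Visit T.
  At T: go right to H.
    At H: go left to U.
      At U: no left child.
      Visit U.
      At U: go right to C.
        C is a leaf — visit C.
    Visit H.
    At H: go right to E.
      At E: go left to S.
        At S: go left to P.
          P is a leaf — visit P.
        Visit S.
        At S: go right to G.
          G is a leaf — visit G.
      Visit E.
      At E: no right child.

R D T U C H P S G E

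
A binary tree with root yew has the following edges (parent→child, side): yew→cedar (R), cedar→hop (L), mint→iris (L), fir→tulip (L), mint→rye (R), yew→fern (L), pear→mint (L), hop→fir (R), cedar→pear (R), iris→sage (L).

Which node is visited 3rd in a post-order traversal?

Post-order visits the left subtree, then the right subtree, then the node.
At yew: go left to fern.
  fern is a leaf — visit fern.
At yew: go right to cedar.
  At cedar: go left to hop.
    At hop: no left child.
    At hop: go right to fir.
      At fir: go left to tulip.
        tulip is a leaf — visit tulip.
      At fir: no right child.
      Visit fir.
    Visit hop.
  At cedar: go right to pear.
    At pear: go left to mint.
      At mint: go left to iris.
        At iris: go left to sage.
          sage is a leaf — visit sage.
        At iris: no right child.
        Visit iris.
      At mint: go right to rye.
        rye is a leaf — visit rye.
      Visit mint.
    At pear: no right child.
    Visit pear.
  Visit cedar.
Visit yew.
Full post-order sequence: fern, tulip, fir, hop, sage, iris, rye, mint, pear, cedar, yew.

fir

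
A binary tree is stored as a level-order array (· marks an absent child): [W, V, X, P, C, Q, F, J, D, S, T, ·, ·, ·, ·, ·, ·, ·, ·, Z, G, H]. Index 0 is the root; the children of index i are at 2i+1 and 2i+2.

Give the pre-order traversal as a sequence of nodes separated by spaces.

W V P J D C S Z G T H X Q F

Pre-order visits the node, then its left subtree, then its right subtree.
Visit W.
At W: go left to V.
  Visit V.
  At V: go left to P.
    Visit P.
    At P: go left to J.
      J is a leaf — visit J.
    At P: go right to D.
      D is a leaf — visit D.
  At V: go right to C.
    Visit C.
    At C: go left to S.
      Visit S.
      At S: go left to Z.
        Z is a leaf — visit Z.
      At S: go right to G.
        G is a leaf — visit G.
    At C: go right to T.
      Visit T.
      At T: go left to H.
        H is a leaf — visit H.
      At T: no right child.
At W: go right to X.
  Visit X.
  At X: go left to Q.
    Q is a leaf — visit Q.
  At X: go right to F.
    F is a leaf — visit F.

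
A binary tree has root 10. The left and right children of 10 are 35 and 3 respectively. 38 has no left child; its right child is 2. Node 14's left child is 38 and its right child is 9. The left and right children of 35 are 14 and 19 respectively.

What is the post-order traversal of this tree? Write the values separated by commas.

Post-order visits the left subtree, then the right subtree, then the node.
At 10: go left to 35.
  At 35: go left to 14.
    At 14: go left to 38.
      At 38: no left child.
      At 38: go right to 2.
        2 is a leaf — visit 2.
      Visit 38.
    At 14: go right to 9.
      9 is a leaf — visit 9.
    Visit 14.
  At 35: go right to 19.
    19 is a leaf — visit 19.
  Visit 35.
At 10: go right to 3.
  3 is a leaf — visit 3.
Visit 10.

2, 38, 9, 14, 19, 35, 3, 10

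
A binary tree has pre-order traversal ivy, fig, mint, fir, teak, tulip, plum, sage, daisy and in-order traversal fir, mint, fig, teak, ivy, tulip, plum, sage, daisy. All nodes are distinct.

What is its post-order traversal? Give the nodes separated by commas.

fir, mint, teak, fig, daisy, sage, plum, tulip, ivy

The first element of pre-order is the root; it splits in-order into left and right subtrees.
Root ivy: left subtree has 4 nodes {fir, mint, fig, teak}, right has 4 {tulip, plum, sage, daisy}.
  Root fig: left subtree has 2 nodes {fir, mint}, right has 1 {teak}.
    Root mint: left subtree has 1 node {fir}, right has 0 { }.
  Root tulip: left subtree has 0 nodes { }, right has 3 {plum, sage, daisy}.
    Root plum: left subtree has 0 nodes { }, right has 2 {sage, daisy}.
      Root sage: left subtree has 0 nodes { }, right has 1 {daisy}.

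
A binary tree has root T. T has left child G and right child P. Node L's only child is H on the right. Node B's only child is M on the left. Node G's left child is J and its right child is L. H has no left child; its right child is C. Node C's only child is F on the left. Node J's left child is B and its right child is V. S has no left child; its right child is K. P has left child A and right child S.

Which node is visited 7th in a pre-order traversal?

L

Pre-order visits the node, then its left subtree, then its right subtree.
Visit T.
At T: go left to G.
  Visit G.
  At G: go left to J.
    Visit J.
    At J: go left to B.
      Visit B.
      At B: go left to M.
        M is a leaf — visit M.
      At B: no right child.
    At J: go right to V.
      V is a leaf — visit V.
  At G: go right to L.
    Visit L.
    At L: no left child.
    At L: go right to H.
      Visit H.
      At H: no left child.
      At H: go right to C.
        Visit C.
        At C: go left to F.
          F is a leaf — visit F.
        At C: no right child.
At T: go right to P.
  Visit P.
  At P: go left to A.
    A is a leaf — visit A.
  At P: go right to S.
    Visit S.
    At S: no left child.
    At S: go right to K.
      K is a leaf — visit K.
Full pre-order sequence: T, G, J, B, M, V, L, H, C, F, P, A, S, K.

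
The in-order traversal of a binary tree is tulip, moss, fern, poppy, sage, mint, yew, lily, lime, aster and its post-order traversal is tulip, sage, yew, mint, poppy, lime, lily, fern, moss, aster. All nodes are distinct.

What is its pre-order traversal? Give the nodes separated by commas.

The last element of post-order is the root; it splits in-order into left and right subtrees.
Root aster: left subtree has 9 nodes {tulip, moss, fern, poppy, sage, mint, yew, lily, lime}, right has 0 { }.
  Root moss: left subtree has 1 node {tulip}, right has 7 {fern, poppy, sage, mint, yew, lily, lime}.
    Root fern: left subtree has 0 nodes { }, right has 6 {poppy, sage, mint, yew, lily, lime}.
      Root lily: left subtree has 4 nodes {poppy, sage, mint, yew}, right has 1 {lime}.
        Root poppy: left subtree has 0 nodes { }, right has 3 {sage, mint, yew}.
          Root mint: left subtree has 1 node {sage}, right has 1 {yew}.

aster, moss, tulip, fern, lily, poppy, mint, sage, yew, lime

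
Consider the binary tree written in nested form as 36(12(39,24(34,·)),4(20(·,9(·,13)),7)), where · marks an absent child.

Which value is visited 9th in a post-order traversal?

Post-order visits the left subtree, then the right subtree, then the node.
At 36: go left to 12.
  At 12: go left to 39.
    39 is a leaf — visit 39.
  At 12: go right to 24.
    At 24: go left to 34.
      34 is a leaf — visit 34.
    At 24: no right child.
    Visit 24.
  Visit 12.
At 36: go right to 4.
  At 4: go left to 20.
    At 20: no left child.
    At 20: go right to 9.
      At 9: no left child.
      At 9: go right to 13.
        13 is a leaf — visit 13.
      Visit 9.
    Visit 20.
  At 4: go right to 7.
    7 is a leaf — visit 7.
  Visit 4.
Visit 36.
Full post-order sequence: 39, 34, 24, 12, 13, 9, 20, 7, 4, 36.

4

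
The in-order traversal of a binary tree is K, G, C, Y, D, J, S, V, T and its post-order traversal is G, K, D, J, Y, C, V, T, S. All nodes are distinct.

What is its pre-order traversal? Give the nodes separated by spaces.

The last element of post-order is the root; it splits in-order into left and right subtrees.
Root S: left subtree has 6 nodes {K, G, C, Y, D, J}, right has 2 {V, T}.
  Root C: left subtree has 2 nodes {K, G}, right has 3 {Y, D, J}.
    Root K: left subtree has 0 nodes { }, right has 1 {G}.
    Root Y: left subtree has 0 nodes { }, right has 2 {D, J}.
      Root J: left subtree has 1 node {D}, right has 0 { }.
  Root T: left subtree has 1 node {V}, right has 0 { }.

S C K G Y J D T V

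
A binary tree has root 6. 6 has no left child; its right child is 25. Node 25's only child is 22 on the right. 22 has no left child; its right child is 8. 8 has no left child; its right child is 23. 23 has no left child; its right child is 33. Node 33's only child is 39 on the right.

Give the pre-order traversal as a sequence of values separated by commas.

Pre-order visits the node, then its left subtree, then its right subtree.
Visit 6.
At 6: no left child.
At 6: go right to 25.
  Visit 25.
  At 25: no left child.
  At 25: go right to 22.
    Visit 22.
    At 22: no left child.
    At 22: go right to 8.
      Visit 8.
      At 8: no left child.
      At 8: go right to 23.
        Visit 23.
        At 23: no left child.
        At 23: go right to 33.
          Visit 33.
          At 33: no left child.
          At 33: go right to 39.
            39 is a leaf — visit 39.

6, 25, 22, 8, 23, 33, 39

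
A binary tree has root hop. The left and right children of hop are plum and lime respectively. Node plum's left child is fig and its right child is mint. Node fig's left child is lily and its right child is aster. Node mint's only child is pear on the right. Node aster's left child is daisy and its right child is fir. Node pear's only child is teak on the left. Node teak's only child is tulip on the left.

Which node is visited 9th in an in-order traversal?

teak

In-order visits the left subtree, then the node, then the right subtree.
At hop: go left to plum.
  At plum: go left to fig.
    At fig: go left to lily.
      lily is a leaf — visit lily.
    Visit fig.
    At fig: go right to aster.
      At aster: go left to daisy.
        daisy is a leaf — visit daisy.
      Visit aster.
      At aster: go right to fir.
        fir is a leaf — visit fir.
  Visit plum.
  At plum: go right to mint.
    At mint: no left child.
    Visit mint.
    At mint: go right to pear.
      At pear: go left to teak.
        At teak: go left to tulip.
          tulip is a leaf — visit tulip.
        Visit teak.
        At teak: no right child.
      Visit pear.
      At pear: no right child.
Visit hop.
At hop: go right to lime.
  lime is a leaf — visit lime.
Full in-order sequence: lily, fig, daisy, aster, fir, plum, mint, tulip, teak, pear, hop, lime.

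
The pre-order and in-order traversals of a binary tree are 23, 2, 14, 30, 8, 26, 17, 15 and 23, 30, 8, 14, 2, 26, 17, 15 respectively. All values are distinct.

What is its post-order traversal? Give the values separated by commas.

8, 30, 14, 15, 17, 26, 2, 23

The first element of pre-order is the root; it splits in-order into left and right subtrees.
Root 23: left subtree has 0 nodes { }, right has 7 {30, 8, 14, 2, 26, 17, 15}.
  Root 2: left subtree has 3 nodes {30, 8, 14}, right has 3 {26, 17, 15}.
    Root 14: left subtree has 2 nodes {30, 8}, right has 0 { }.
      Root 30: left subtree has 0 nodes { }, right has 1 {8}.
    Root 26: left subtree has 0 nodes { }, right has 2 {17, 15}.
      Root 17: left subtree has 0 nodes { }, right has 1 {15}.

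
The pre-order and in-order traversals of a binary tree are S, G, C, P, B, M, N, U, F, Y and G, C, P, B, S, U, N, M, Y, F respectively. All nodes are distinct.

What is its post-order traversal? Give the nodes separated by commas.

The first element of pre-order is the root; it splits in-order into left and right subtrees.
Root S: left subtree has 4 nodes {G, C, P, B}, right has 5 {U, N, M, Y, F}.
  Root G: left subtree has 0 nodes { }, right has 3 {C, P, B}.
    Root C: left subtree has 0 nodes { }, right has 2 {P, B}.
      Root P: left subtree has 0 nodes { }, right has 1 {B}.
  Root M: left subtree has 2 nodes {U, N}, right has 2 {Y, F}.
    Root N: left subtree has 1 node {U}, right has 0 { }.
    Root F: left subtree has 1 node {Y}, right has 0 { }.

B, P, C, G, U, N, Y, F, M, S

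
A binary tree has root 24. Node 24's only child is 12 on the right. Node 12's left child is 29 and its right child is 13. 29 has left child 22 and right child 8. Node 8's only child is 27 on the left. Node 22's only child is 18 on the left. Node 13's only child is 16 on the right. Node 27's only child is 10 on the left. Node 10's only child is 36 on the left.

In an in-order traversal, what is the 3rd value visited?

22

In-order visits the left subtree, then the node, then the right subtree.
At 24: no left child.
Visit 24.
At 24: go right to 12.
  At 12: go left to 29.
    At 29: go left to 22.
      At 22: go left to 18.
        18 is a leaf — visit 18.
      Visit 22.
      At 22: no right child.
    Visit 29.
    At 29: go right to 8.
      At 8: go left to 27.
        At 27: go left to 10.
          At 10: go left to 36.
            36 is a leaf — visit 36.
          Visit 10.
          At 10: no right child.
        Visit 27.
        At 27: no right child.
      Visit 8.
      At 8: no right child.
  Visit 12.
  At 12: go right to 13.
    At 13: no left child.
    Visit 13.
    At 13: go right to 16.
      16 is a leaf — visit 16.
Full in-order sequence: 24, 18, 22, 29, 36, 10, 27, 8, 12, 13, 16.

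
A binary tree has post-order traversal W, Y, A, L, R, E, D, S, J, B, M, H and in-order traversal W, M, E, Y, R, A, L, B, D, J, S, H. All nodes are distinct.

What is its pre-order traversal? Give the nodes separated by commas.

H, M, W, B, E, R, Y, L, A, J, D, S

The last element of post-order is the root; it splits in-order into left and right subtrees.
Root H: left subtree has 11 nodes {W, M, E, Y, R, A, L, B, D, J, S}, right has 0 { }.
  Root M: left subtree has 1 node {W}, right has 9 {E, Y, R, A, L, B, D, J, S}.
    Root B: left subtree has 5 nodes {E, Y, R, A, L}, right has 3 {D, J, S}.
      Root E: left subtree has 0 nodes { }, right has 4 {Y, R, A, L}.
        Root R: left subtree has 1 node {Y}, right has 2 {A, L}.
          Root L: left subtree has 1 node {A}, right has 0 { }.
      Root J: left subtree has 1 node {D}, right has 1 {S}.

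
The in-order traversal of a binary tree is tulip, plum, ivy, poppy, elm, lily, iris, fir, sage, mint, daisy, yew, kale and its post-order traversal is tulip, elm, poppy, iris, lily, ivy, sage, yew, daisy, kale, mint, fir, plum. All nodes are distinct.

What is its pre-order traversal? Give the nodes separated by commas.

plum, tulip, fir, ivy, lily, poppy, elm, iris, mint, sage, kale, daisy, yew

The last element of post-order is the root; it splits in-order into left and right subtrees.
Root plum: left subtree has 1 node {tulip}, right has 11 {ivy, poppy, elm, lily, iris, fir, sage, mint, daisy, yew, kale}.
  Root fir: left subtree has 5 nodes {ivy, poppy, elm, lily, iris}, right has 5 {sage, mint, daisy, yew, kale}.
    Root ivy: left subtree has 0 nodes { }, right has 4 {poppy, elm, lily, iris}.
      Root lily: left subtree has 2 nodes {poppy, elm}, right has 1 {iris}.
        Root poppy: left subtree has 0 nodes { }, right has 1 {elm}.
    Root mint: left subtree has 1 node {sage}, right has 3 {daisy, yew, kale}.
      Root kale: left subtree has 2 nodes {daisy, yew}, right has 0 { }.
        Root daisy: left subtree has 0 nodes { }, right has 1 {yew}.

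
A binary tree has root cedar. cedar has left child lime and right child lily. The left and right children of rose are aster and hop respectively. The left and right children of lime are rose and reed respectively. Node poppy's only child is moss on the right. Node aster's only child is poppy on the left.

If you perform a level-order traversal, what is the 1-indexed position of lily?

3

Level-order visits nodes level by level from the root, left to right within each level.
Level 0: cedar
Level 1: lime, lily
Level 2: rose, reed
Level 3: aster, hop
Level 4: poppy
Level 5: moss
Full level-order sequence: cedar, lime, lily, rose, reed, aster, hop, poppy, moss.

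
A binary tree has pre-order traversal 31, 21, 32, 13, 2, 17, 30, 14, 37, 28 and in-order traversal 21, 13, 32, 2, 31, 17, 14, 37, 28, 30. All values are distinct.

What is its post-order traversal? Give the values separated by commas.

13, 2, 32, 21, 28, 37, 14, 30, 17, 31

The first element of pre-order is the root; it splits in-order into left and right subtrees.
Root 31: left subtree has 4 nodes {21, 13, 32, 2}, right has 5 {17, 14, 37, 28, 30}.
  Root 21: left subtree has 0 nodes { }, right has 3 {13, 32, 2}.
    Root 32: left subtree has 1 node {13}, right has 1 {2}.
  Root 17: left subtree has 0 nodes { }, right has 4 {14, 37, 28, 30}.
    Root 30: left subtree has 3 nodes {14, 37, 28}, right has 0 { }.
      Root 14: left subtree has 0 nodes { }, right has 2 {37, 28}.
        Root 37: left subtree has 0 nodes { }, right has 1 {28}.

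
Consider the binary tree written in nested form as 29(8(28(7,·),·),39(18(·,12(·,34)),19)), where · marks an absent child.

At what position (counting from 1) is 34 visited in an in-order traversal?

In-order visits the left subtree, then the node, then the right subtree.
At 29: go left to 8.
  At 8: go left to 28.
    At 28: go left to 7.
      7 is a leaf — visit 7.
    Visit 28.
    At 28: no right child.
  Visit 8.
  At 8: no right child.
Visit 29.
At 29: go right to 39.
  At 39: go left to 18.
    At 18: no left child.
    Visit 18.
    At 18: go right to 12.
      At 12: no left child.
      Visit 12.
      At 12: go right to 34.
        34 is a leaf — visit 34.
  Visit 39.
  At 39: go right to 19.
    19 is a leaf — visit 19.
Full in-order sequence: 7, 28, 8, 29, 18, 12, 34, 39, 19.

7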